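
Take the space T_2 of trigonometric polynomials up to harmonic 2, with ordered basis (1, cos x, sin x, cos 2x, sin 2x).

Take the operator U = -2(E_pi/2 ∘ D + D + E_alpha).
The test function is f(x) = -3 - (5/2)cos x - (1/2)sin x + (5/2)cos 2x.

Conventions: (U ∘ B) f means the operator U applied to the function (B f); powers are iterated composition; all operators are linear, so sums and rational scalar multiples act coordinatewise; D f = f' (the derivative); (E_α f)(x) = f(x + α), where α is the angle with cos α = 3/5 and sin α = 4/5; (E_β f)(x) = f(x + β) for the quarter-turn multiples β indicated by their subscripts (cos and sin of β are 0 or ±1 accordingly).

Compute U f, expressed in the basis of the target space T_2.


D f = -(1/2)cos x + (5/2)sin x - 5sin 2x
E_pi/2 D f = (5/2)cos x + (1/2)sin x + 5sin 2x
D f = -(1/2)cos x + (5/2)sin x - 5sin 2x
E_alpha f = -3 - (19/10)cos x + (17/10)sin x - (7/10)cos 2x - (12/5)sin 2x
(E_pi/2 ∘ D + D + E_alpha) f = -3 + (1/10)cos x + (47/10)sin x - (7/10)cos 2x - (12/5)sin 2x
(-2(E_pi/2 ∘ D + D + E_alpha)) f = 6 - (1/5)cos x - (47/5)sin x + (7/5)cos 2x + (24/5)sin 2x

the result is g(x) = 6 - (1/5)cos x - (47/5)sin x + (7/5)cos 2x + (24/5)sin 2x


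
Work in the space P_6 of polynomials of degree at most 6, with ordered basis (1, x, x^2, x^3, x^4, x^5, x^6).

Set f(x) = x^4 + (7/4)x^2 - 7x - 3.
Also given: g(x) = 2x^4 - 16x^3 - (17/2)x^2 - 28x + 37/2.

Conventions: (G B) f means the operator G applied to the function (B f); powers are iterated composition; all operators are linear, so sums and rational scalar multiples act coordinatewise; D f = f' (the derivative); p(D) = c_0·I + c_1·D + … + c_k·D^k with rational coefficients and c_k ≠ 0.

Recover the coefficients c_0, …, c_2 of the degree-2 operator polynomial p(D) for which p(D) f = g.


p(D) = 2·I − 4·D − D^2, i.e. c_0 = 2, c_1 = -4, c_2 = -1

D^0 f = x^4 + (7/4)x^2 - 7x - 3
D^1 f = 4x^3 + (7/2)x - 7
D^2 f = 12x^2 + 7/2
matching coefficients of g against c_0 f + c_1 Df + … from the top degree down determines the c_i
solution: c_0 = 2, c_1 = -4, c_2 = -1


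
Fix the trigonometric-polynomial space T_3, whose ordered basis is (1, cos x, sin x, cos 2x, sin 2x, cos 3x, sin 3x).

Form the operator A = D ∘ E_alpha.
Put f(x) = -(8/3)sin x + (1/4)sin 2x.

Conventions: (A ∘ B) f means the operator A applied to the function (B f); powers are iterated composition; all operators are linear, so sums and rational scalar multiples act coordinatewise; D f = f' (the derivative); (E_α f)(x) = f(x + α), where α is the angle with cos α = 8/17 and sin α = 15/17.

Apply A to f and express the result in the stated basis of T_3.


E_alpha f = -(40/17)cos x - (64/51)sin x + (60/289)cos 2x - (161/1156)sin 2x
D E_alpha f = -(64/51)cos x + (40/17)sin x - (161/578)cos 2x - (120/289)sin 2x

the image equals g(x) = -(64/51)cos x + (40/17)sin x - (161/578)cos 2x - (120/289)sin 2x


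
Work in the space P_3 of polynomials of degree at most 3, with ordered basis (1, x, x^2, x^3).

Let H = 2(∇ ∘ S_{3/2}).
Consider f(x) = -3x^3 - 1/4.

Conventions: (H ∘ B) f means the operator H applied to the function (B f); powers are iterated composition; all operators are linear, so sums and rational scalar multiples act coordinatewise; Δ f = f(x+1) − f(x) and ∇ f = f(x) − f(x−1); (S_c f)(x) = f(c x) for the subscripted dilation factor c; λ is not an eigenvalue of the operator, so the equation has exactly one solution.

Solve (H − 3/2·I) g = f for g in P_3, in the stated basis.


write g with unknown coordinates in the stated basis and equate coefficients in (H − 3/2·I) g = f
solving from the highest basis element down gives g = 2x^3 + 27x^2 + 135x + 1189/6
check: H g = (81/2)x^2 + (405/2)x + 297
so H g − 3/2·g = -3x^3 - 1/4 = f ✓

g(x) = 2x^3 + 27x^2 + 135x + 1189/6


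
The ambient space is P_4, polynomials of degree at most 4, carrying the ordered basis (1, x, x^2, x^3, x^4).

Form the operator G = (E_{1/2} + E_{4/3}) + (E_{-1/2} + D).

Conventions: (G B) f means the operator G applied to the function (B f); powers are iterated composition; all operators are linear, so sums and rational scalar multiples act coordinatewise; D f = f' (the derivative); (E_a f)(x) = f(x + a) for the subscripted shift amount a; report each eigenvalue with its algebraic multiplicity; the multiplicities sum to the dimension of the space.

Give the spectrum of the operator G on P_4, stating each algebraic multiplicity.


image of 1: 3
image of x: 3x + 7/3
image of x^2: 3x^2 + (14/3)x + 41/18
image of x^3: 3x^3 + 7x^2 + (41/6)x + 64/27
image of x^4: 3x^4 + (28/3)x^3 + (41/3)x^2 + (256/27)x + 2129/648
the matrix is upper triangular; its diagonal is (3, 3, 3, 3, 3)
for a triangular matrix the eigenvalues are the diagonal entries, with algebraic multiplicity their repetition count

λ = 3 (multiplicity 5)


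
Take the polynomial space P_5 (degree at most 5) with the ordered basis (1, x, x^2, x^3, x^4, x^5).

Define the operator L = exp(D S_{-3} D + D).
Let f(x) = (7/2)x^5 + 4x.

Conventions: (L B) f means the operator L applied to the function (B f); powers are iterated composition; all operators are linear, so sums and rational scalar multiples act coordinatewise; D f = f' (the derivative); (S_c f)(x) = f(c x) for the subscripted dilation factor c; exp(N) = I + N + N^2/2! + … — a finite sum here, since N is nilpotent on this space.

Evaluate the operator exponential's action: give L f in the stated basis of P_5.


order-1 term: (35/2)x^4 + 5670x^3 + 4
order-2 term: 35x^3 + 5670x^2 + 153090x
order-3 term: 35x^2 + 4410x + 39690
order-4 term: (35/2)x + 1050
order-5 term: 7/2
the series for exp(D S_{-3} D + D) f terminates at order 5
exp(D S_{-3} D + D) f = (7/2)x^5 + (35/2)x^4 + 5705x^3 + 5705x^2 + (315043/2)x + 81495/2

g(x) = (7/2)x^5 + (35/2)x^4 + 5705x^3 + 5705x^2 + (315043/2)x + 81495/2


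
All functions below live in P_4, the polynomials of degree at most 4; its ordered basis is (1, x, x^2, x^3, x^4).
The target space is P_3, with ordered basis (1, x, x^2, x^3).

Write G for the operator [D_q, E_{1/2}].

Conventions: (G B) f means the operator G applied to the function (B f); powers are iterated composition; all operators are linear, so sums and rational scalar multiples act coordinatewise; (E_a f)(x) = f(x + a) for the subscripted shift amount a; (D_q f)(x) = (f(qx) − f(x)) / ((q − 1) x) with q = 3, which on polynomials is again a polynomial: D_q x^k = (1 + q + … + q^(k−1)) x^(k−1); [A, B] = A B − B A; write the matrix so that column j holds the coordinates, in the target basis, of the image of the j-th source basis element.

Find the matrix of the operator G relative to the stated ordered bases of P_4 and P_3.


image of 1: 0
image of x: 0
image of x^2: -1
image of x^3: -7x - 5/2
image of x^4: -34x^2 - 24x - 9/2
each image's coordinates form column j of the matrix

the matrix is [[0, 0, -1, -5/2, -9/2]; [0, 0, 0, -7, -24]; [0, 0, 0, 0, -34]; [0, 0, 0, 0, 0]] (rows listed top to bottom)


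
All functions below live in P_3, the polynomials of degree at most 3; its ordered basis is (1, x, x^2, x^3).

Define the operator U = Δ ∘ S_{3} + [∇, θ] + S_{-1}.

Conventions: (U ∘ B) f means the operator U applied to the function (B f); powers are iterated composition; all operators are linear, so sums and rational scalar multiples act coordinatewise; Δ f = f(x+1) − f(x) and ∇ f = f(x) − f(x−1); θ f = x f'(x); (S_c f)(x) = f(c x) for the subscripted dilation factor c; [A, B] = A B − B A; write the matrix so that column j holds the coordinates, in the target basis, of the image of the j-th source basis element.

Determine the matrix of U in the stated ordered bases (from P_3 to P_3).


the matrix is [[1, 4, 7, 30]; [0, -1, 20, 75]; [0, 0, 1, 84]; [0, 0, 0, -1]] (rows listed top to bottom)

image of 1: 1
image of x: -x + 4
image of x^2: x^2 + 20x + 7
image of x^3: -x^3 + 84x^2 + 75x + 30
each image's coordinates form column j of the matrix


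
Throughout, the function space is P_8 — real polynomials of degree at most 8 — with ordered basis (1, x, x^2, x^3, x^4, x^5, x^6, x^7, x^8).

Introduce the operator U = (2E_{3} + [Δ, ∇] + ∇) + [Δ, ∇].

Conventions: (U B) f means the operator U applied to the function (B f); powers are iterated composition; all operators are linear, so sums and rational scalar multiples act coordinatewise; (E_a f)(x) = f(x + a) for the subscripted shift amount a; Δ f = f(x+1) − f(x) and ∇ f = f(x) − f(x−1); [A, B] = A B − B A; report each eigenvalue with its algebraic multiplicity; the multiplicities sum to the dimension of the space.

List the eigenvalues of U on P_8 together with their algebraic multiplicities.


λ = 2 (multiplicity 9)

image of 1: 2
image of x: 2x + 7
image of x^2: 2x^2 + 14x + 17
image of x^3: 2x^3 + 21x^2 + 51x + 55
image of x^4: 2x^4 + 28x^3 + 102x^2 + 220x + 161
image of x^5: 2x^5 + 35x^4 + 170x^3 + 550x^2 + 805x + 487
image of x^6: 2x^6 + 42x^5 + 255x^4 + 1100x^3 + 2415x^2 + 2922x + 1457
image of x^7: 2x^7 + 49x^6 + 357x^5 + 1925x^4 + 5635x^3 + 10227x^2 + 10199x + 4375
image of x^8: 2x^8 + 56x^7 + 476x^6 + 3080x^5 + 11270x^4 + 27272x^3 + 40796x^2 + 35000x + 13121
the matrix is upper triangular; its diagonal is (2, 2, 2, 2, 2, 2, 2, 2, 2)
for a triangular matrix the eigenvalues are the diagonal entries, with algebraic multiplicity their repetition count


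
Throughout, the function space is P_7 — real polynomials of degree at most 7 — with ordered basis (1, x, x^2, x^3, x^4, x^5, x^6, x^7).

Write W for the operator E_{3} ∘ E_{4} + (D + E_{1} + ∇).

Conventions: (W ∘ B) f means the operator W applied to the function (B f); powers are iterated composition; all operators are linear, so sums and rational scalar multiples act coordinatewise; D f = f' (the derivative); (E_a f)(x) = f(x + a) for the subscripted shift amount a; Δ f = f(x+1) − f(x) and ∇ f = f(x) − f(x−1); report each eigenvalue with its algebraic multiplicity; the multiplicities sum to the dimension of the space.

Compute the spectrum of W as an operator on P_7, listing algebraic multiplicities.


λ = 2 (multiplicity 8)

image of 1: 2
image of x: 2x + 10
image of x^2: 2x^2 + 20x + 49
image of x^3: 2x^3 + 30x^2 + 147x + 345
image of x^4: 2x^4 + 40x^3 + 294x^2 + 1380x + 2401
image of x^5: 2x^5 + 50x^4 + 490x^3 + 3450x^2 + 12005x + 16809
image of x^6: 2x^6 + 60x^5 + 735x^4 + 6900x^3 + 36015x^2 + 100854x + 117649
image of x^7: 2x^7 + 70x^6 + 1029x^5 + 12075x^4 + 84035x^3 + 352989x^2 + 823543x + 823545
the matrix is upper triangular; its diagonal is (2, 2, 2, 2, 2, 2, 2, 2)
for a triangular matrix the eigenvalues are the diagonal entries, with algebraic multiplicity their repetition count


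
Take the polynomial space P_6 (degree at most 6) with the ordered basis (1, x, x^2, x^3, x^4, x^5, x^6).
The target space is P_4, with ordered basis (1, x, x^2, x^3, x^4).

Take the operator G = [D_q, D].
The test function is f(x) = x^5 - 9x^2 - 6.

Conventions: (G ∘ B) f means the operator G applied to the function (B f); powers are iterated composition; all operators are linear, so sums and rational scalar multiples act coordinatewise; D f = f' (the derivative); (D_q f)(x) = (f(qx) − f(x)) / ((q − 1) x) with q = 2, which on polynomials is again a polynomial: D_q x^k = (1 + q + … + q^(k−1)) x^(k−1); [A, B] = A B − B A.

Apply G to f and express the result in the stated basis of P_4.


g(x) = -49x^3 + 9

D f = 5x^4 - 18x
D_q D f = 75x^3 - 18
D_q f = 31x^4 - 27x
D D_q f = 124x^3 - 27
[D_q, D] f = -49x^3 + 9


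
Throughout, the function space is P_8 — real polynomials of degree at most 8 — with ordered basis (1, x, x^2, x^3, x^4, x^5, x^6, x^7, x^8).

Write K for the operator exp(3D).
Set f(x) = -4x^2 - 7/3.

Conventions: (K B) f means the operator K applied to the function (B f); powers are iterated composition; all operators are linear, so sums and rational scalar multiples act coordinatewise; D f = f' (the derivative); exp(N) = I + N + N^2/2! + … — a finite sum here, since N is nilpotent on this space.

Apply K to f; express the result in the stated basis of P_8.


the result is g(x) = -4x^2 - 24x - 115/3

order-1 term: -24x
order-2 term: -36
the series for exp(3D) f terminates at order 2
exp(3D) f = -4x^2 - 24x - 115/3


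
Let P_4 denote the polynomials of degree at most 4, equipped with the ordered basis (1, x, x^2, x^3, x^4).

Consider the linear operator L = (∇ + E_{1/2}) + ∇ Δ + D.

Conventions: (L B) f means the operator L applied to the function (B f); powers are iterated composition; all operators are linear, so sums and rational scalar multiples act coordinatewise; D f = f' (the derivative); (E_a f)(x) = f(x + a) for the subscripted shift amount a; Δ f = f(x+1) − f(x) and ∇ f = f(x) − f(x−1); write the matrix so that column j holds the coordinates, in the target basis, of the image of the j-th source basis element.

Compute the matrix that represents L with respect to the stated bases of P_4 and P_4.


the matrix is [[1, 5/2, 5/4, 9/8, 17/16]; [0, 1, 5, 15/4, 9/2]; [0, 0, 1, 15/2, 15/2]; [0, 0, 0, 1, 10]; [0, 0, 0, 0, 1]] (rows listed top to bottom)

image of 1: 1
image of x: x + 5/2
image of x^2: x^2 + 5x + 5/4
image of x^3: x^3 + (15/2)x^2 + (15/4)x + 9/8
image of x^4: x^4 + 10x^3 + (15/2)x^2 + (9/2)x + 17/16
each image's coordinates form column j of the matrix


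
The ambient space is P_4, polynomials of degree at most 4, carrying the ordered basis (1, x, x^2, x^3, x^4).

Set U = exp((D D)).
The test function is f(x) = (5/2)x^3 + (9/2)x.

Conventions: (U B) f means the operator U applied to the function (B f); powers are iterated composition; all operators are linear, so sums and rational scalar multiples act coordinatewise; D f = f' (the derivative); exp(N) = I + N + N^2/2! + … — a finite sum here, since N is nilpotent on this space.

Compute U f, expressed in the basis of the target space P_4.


order-1 term: 15x
the series for exp((D D)) f terminates at order 1
exp((D D)) f = (5/2)x^3 + (39/2)x

the image equals g(x) = (5/2)x^3 + (39/2)x


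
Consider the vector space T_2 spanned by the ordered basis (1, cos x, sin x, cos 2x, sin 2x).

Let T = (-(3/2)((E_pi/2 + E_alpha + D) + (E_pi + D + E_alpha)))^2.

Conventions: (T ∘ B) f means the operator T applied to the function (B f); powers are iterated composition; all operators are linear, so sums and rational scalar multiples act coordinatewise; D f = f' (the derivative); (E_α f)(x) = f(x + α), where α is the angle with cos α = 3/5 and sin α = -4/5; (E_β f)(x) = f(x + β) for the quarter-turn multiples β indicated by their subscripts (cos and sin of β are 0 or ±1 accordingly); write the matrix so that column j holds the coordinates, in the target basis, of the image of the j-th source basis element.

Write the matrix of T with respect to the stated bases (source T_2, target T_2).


image of 1: 36
image of cos x: -(108/25)cos x - (63/50)sin x
image of sin x: (63/50)cos x - (108/25)sin x
image of cos 2x: -(5643/625)cos 2x + (3276/625)sin 2x
image of sin 2x: -(3276/625)cos 2x - (5643/625)sin 2x
each image's coordinates form column j of the matrix

the matrix is [[36, 0, 0, 0, 0]; [0, -108/25, 63/50, 0, 0]; [0, -63/50, -108/25, 0, 0]; [0, 0, 0, -5643/625, -3276/625]; [0, 0, 0, 3276/625, -5643/625]] (rows listed top to bottom)


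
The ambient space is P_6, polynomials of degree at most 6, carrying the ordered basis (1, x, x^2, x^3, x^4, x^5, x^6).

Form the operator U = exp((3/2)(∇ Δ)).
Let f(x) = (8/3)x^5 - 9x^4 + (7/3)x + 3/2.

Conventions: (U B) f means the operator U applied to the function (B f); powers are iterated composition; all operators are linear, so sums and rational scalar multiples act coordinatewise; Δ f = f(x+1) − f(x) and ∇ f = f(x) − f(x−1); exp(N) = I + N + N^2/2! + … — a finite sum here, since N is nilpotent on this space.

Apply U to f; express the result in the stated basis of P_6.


order-1 term: 80x^3 - 162x^2 + 40x - 27
order-2 term: 360x - 243
the series for exp((3/2)(∇ Δ)) f terminates at order 2
exp((3/2)(∇ Δ)) f = (8/3)x^5 - 9x^4 + 80x^3 - 162x^2 + (1207/3)x - 537/2

the result is g(x) = (8/3)x^5 - 9x^4 + 80x^3 - 162x^2 + (1207/3)x - 537/2


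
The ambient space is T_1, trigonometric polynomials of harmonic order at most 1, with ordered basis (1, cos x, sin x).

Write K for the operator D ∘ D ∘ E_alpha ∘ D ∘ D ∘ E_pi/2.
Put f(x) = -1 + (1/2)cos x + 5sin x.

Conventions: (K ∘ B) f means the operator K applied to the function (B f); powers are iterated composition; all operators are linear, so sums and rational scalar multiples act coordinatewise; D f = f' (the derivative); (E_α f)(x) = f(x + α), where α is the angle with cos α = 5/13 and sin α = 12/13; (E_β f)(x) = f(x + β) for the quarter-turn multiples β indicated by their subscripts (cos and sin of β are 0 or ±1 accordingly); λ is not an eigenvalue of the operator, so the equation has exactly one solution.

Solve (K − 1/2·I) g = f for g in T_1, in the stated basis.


write g with unknown coordinates in the stated basis and equate coefficients in (K − 1/2·I) g = f
solving from the highest basis element down gives g = 2 - (137/113)cos x - (360/113)sin x
check: K g = -(12/113)cos x + (385/113)sin x
so K g − 1/2·g = -1 + (1/2)cos x + 5sin x = f ✓

the result is g(x) = 2 - (137/113)cos x - (360/113)sin x


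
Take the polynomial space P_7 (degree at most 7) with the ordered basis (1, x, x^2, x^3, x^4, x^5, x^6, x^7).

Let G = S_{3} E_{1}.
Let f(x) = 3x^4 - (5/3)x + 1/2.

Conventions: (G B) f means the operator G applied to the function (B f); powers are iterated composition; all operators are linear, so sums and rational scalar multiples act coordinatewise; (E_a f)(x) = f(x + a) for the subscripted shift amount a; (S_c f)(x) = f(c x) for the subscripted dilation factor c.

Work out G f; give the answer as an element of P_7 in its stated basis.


E_{1} f = 3x^4 + 12x^3 + 18x^2 + (31/3)x + 11/6
S_{3} E_{1} f = 243x^4 + 324x^3 + 162x^2 + 31x + 11/6

the result is g(x) = 243x^4 + 324x^3 + 162x^2 + 31x + 11/6


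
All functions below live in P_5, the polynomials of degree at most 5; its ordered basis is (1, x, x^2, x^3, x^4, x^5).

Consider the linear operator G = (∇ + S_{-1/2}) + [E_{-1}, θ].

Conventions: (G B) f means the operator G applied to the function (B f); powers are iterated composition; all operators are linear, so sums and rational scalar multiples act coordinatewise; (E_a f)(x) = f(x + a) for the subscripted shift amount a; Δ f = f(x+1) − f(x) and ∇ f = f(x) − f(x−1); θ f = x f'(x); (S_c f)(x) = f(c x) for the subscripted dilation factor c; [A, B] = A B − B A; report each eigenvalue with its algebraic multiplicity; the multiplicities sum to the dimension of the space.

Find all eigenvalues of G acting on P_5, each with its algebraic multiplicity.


image of 1: 1
image of x: -(1/2)x
image of x^2: (1/4)x^2 + 1
image of x^3: -(1/8)x^3 + 3x - 2
image of x^4: (1/16)x^4 + 6x^2 - 8x + 3
image of x^5: -(1/32)x^5 + 10x^3 - 20x^2 + 15x - 4
the matrix is upper triangular; its diagonal is (1, -1/2, 1/4, -1/8, 1/16, -1/32)
for a triangular matrix the eigenvalues are the diagonal entries, with algebraic multiplicity their repetition count

λ = -1/2 (multiplicity 1), λ = -1/8 (multiplicity 1), λ = -1/32 (multiplicity 1), λ = 1/16 (multiplicity 1), λ = 1/4 (multiplicity 1), λ = 1 (multiplicity 1)


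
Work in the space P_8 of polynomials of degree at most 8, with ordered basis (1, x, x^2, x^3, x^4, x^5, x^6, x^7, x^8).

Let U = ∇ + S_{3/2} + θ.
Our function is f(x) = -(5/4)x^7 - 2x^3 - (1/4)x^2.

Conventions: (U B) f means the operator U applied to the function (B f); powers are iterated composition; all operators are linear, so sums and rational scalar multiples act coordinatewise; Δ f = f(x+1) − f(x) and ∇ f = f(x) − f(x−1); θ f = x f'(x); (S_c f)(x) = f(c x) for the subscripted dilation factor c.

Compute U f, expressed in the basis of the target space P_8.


g(x) = -(15415/512)x^7 - (35/4)x^6 + (105/4)x^5 - (175/4)x^4 + 31x^3 - (533/16)x^2 + (57/4)x - 3

∇ f = -(35/4)x^6 + (105/4)x^5 - (175/4)x^4 + (175/4)x^3 - (129/4)x^2 + (57/4)x - 3
S_{3/2} f = -(10935/512)x^7 - (27/4)x^3 - (9/16)x^2
θ f = -(35/4)x^7 - 6x^3 - (1/2)x^2
(∇ + S_{3/2} + θ) f = -(15415/512)x^7 - (35/4)x^6 + (105/4)x^5 - (175/4)x^4 + 31x^3 - (533/16)x^2 + (57/4)x - 3


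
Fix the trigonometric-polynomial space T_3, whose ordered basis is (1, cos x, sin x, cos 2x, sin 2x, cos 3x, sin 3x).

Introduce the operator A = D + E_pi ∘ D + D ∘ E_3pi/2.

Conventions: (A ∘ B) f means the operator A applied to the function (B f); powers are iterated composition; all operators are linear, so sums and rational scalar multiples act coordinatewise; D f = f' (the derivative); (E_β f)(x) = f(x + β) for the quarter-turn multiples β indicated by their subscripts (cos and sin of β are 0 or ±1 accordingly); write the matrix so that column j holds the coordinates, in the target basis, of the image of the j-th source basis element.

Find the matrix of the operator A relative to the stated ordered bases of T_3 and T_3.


the matrix is [[0, 0, 0, 0, 0, 0, 0]; [0, 1, 0, 0, 0, 0, 0]; [0, 0, 1, 0, 0, 0, 0]; [0, 0, 0, 0, 2, 0, 0]; [0, 0, 0, -2, 0, 0, 0]; [0, 0, 0, 0, 0, -3, 0]; [0, 0, 0, 0, 0, 0, -3]] (rows listed top to bottom)

image of 1: 0
image of cos x: cos x
image of sin x: sin x
image of cos 2x: -2sin 2x
image of sin 2x: 2cos 2x
image of cos 3x: -3cos 3x
image of sin 3x: -3sin 3x
each image's coordinates form column j of the matrix


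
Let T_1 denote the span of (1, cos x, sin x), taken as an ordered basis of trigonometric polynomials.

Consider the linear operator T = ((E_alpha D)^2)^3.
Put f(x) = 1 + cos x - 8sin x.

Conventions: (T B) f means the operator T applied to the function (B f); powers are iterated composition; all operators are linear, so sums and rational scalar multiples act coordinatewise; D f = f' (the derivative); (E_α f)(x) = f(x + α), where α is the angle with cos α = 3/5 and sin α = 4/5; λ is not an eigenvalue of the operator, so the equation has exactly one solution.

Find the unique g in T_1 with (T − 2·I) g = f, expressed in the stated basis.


write g with unknown coordinates in the stated basis and equate coefficients in (T − 2·I) g = f
solving from the highest basis element down gives g = -1/2 + (39365/125137)cos x + (354320/125137)sin x
check: T g = (203867/125137)cos x - (292456/125137)sin x
so T g − 2·g = 1 + cos x - 8sin x = f ✓

the result is g(x) = -1/2 + (39365/125137)cos x + (354320/125137)sin x


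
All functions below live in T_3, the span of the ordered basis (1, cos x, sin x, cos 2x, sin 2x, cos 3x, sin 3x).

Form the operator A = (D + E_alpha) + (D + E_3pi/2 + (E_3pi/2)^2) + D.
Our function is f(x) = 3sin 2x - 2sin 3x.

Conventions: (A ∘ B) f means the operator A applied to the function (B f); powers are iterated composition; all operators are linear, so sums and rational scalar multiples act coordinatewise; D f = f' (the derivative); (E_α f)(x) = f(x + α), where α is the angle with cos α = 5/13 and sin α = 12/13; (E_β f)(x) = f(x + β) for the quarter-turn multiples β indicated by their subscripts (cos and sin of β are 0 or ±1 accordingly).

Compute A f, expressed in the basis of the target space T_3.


g(x) = (3402/169)cos 2x - (357/169)sin 2x - (42284/2197)cos 3x + (8464/2197)sin 3x

D f = 6cos 2x - 6cos 3x
E_alpha f = (360/169)cos 2x - (357/169)sin 2x + (1656/2197)cos 3x + (4070/2197)sin 3x
(D + E_alpha) f = (1374/169)cos 2x - (357/169)sin 2x - (11526/2197)cos 3x + (4070/2197)sin 3x
D f = 6cos 2x - 6cos 3x
E_3pi/2 f = -3sin 2x - 2cos 3x
E_3pi/2 f = -3sin 2x - 2cos 3x
E_3pi/2 E_3pi/2 f = 3sin 2x + 2sin 3x
(D + E_3pi/2 + (E_3pi/2)^2) f = 6cos 2x - 8cos 3x + 2sin 3x
D f = 6cos 2x - 6cos 3x
((D + E_alpha) + (D + E_3pi/2 + (E_3pi/2)^2) + D) f = (3402/169)cos 2x - (357/169)sin 2x - (42284/2197)cos 3x + (8464/2197)sin 3x


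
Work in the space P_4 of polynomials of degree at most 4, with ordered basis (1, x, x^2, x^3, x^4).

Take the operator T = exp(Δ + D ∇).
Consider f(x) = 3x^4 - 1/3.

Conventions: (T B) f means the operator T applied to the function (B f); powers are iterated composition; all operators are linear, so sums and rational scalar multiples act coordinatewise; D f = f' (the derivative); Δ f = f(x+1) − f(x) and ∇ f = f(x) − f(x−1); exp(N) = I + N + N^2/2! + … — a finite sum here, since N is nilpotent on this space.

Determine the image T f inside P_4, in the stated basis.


order-1 term: 12x^3 + 54x^2 - 24x + 15
order-2 term: 18x^2 + 108x + 57
order-3 term: 12x + 54
order-4 term: 3
the series for exp(Δ + D ∇) f terminates at order 4
exp(Δ + D ∇) f = 3x^4 + 12x^3 + 72x^2 + 96x + 386/3

the result is g(x) = 3x^4 + 12x^3 + 72x^2 + 96x + 386/3


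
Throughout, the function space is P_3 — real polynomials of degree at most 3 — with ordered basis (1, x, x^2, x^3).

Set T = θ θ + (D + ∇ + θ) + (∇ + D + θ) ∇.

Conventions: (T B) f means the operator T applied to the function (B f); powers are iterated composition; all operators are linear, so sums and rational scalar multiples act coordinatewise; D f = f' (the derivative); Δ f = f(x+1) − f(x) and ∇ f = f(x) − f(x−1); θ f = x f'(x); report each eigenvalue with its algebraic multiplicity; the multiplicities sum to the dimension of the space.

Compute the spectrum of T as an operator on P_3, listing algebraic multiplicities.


image of 1: 0
image of x: 2x + 2
image of x^2: 6x^2 + 6x + 3
image of x^3: 12x^3 + 12x^2 + 6x - 8
the matrix is upper triangular; its diagonal is (0, 2, 6, 12)
for a triangular matrix the eigenvalues are the diagonal entries, with algebraic multiplicity their repetition count

λ = 0 (multiplicity 1), λ = 2 (multiplicity 1), λ = 6 (multiplicity 1), λ = 12 (multiplicity 1)


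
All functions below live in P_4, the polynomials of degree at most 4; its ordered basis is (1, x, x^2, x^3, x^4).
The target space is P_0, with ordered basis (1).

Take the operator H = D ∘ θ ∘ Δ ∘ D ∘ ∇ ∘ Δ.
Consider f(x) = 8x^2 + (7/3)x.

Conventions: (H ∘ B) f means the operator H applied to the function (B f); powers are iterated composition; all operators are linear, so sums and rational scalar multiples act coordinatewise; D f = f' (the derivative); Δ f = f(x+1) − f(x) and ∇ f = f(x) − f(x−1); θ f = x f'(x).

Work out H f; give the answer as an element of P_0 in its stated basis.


the image equals g(x) = 0

Δ f = 16x + 31/3
∇ Δ f = 16
D (∇ ∘ Δ) f = 0
Δ D (∇ ∘ Δ) f = 0
θ Δ D (∇ ∘ Δ) f = 0
D θ Δ D (∇ ∘ Δ) f = 0


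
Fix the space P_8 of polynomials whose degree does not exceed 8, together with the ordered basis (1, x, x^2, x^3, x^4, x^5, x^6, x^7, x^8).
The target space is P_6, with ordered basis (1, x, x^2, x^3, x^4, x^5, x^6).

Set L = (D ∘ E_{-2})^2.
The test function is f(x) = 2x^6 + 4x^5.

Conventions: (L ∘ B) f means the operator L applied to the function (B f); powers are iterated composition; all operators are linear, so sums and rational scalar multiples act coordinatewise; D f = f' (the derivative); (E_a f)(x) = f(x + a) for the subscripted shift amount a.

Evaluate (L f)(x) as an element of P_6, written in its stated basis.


E_{-2} f = 2x^6 - 20x^5 + 80x^4 - 160x^3 + 160x^2 - 64x
D E_{-2} f = 12x^5 - 100x^4 + 320x^3 - 480x^2 + 320x - 64
E_{-2} (D ∘ E_{-2}) f = 12x^5 - 220x^4 + 1600x^3 - 5760x^2 + 10240x - 7168
D E_{-2} (D ∘ E_{-2}) f = 60x^4 - 880x^3 + 4800x^2 - 11520x + 10240

the image equals g(x) = 60x^4 - 880x^3 + 4800x^2 - 11520x + 10240


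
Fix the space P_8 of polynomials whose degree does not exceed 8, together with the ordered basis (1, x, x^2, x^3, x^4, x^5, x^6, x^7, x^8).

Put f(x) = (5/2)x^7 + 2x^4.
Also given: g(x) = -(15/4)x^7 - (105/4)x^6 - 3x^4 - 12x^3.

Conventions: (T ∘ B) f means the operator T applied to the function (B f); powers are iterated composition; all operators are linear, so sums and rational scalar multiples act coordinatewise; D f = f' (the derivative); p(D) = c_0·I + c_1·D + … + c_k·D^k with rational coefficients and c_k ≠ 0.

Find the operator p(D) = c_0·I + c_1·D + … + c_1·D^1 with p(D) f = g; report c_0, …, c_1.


D^0 f = (5/2)x^7 + 2x^4
D^1 f = (35/2)x^6 + 8x^3
matching coefficients of g against c_0 f + c_1 Df + … from the top degree down determines the c_i
solution: c_0 = -3/2, c_1 = -3/2

c_0 = -3/2, c_1 = -3/2


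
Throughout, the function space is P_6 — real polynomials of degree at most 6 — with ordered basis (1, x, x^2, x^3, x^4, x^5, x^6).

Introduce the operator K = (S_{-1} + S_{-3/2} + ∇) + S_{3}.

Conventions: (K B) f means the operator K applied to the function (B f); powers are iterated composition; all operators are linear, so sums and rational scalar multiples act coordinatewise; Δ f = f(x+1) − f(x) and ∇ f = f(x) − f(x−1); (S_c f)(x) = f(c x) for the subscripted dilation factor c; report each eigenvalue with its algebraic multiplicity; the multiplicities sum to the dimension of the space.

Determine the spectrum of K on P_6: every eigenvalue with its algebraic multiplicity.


image of 1: 3
image of x: (1/2)x + 1
image of x^2: (49/4)x^2 + 2x - 1
image of x^3: (181/8)x^3 + 3x^2 - 3x + 1
image of x^4: (1393/16)x^4 + 4x^3 - 6x^2 + 4x - 1
image of x^5: (7501/32)x^5 + 5x^4 - 10x^3 + 10x^2 - 5x + 1
image of x^6: (47449/64)x^6 + 6x^5 - 15x^4 + 20x^3 - 15x^2 + 6x - 1
the matrix is upper triangular; its diagonal is (3, 1/2, 49/4, 181/8, 1393/16, 7501/32, 47449/64)
for a triangular matrix the eigenvalues are the diagonal entries, with algebraic multiplicity their repetition count

λ = 1/2 (multiplicity 1), λ = 3 (multiplicity 1), λ = 49/4 (multiplicity 1), λ = 181/8 (multiplicity 1), λ = 1393/16 (multiplicity 1), λ = 7501/32 (multiplicity 1), λ = 47449/64 (multiplicity 1)


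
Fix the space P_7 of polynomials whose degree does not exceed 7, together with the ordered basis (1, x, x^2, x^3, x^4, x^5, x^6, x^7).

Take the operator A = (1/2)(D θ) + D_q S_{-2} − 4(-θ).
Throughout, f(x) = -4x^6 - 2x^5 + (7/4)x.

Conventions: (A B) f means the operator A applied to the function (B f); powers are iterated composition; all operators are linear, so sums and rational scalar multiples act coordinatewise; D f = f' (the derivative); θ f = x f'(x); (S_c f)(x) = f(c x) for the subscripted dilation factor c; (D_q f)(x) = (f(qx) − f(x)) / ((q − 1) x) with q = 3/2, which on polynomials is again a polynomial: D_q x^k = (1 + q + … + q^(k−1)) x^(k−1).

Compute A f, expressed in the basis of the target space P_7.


θ f = -24x^6 - 10x^5 + (7/4)x
D θ f = -144x^5 - 50x^4 + 7/4
((1/2)(D θ)) f = -72x^5 - 25x^4 + 7/8
S_{-2} f = -256x^6 + 64x^5 - (7/2)x
D_q S_{-2} f = -5320x^5 + 844x^4 - 7/2
θ f = -24x^6 - 10x^5 + (7/4)x
(-θ) f = 24x^6 + 10x^5 - (7/4)x
(-4(-θ)) f = -96x^6 - 40x^5 + 7x
((1/2)(D θ) + D_q S_{-2} − 4(-θ)) f = -96x^6 - 5432x^5 + 819x^4 + 7x - 21/8

the result is g(x) = -96x^6 - 5432x^5 + 819x^4 + 7x - 21/8


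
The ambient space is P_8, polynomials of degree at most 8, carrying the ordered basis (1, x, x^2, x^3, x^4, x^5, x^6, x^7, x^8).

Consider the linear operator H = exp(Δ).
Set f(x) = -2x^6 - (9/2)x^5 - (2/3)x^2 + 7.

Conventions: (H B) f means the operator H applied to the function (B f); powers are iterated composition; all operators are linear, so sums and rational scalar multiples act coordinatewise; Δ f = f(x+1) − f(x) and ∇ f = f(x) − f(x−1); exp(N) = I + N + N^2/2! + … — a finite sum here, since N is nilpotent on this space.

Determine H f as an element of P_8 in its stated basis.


g(x) = -2x^6 - (33/2)x^5 - (165/2)x^4 - 290x^3 - (2027/3)x^2 - (5777/6)x - 1903/3

order-1 term: -12x^5 - (105/2)x^4 - 85x^3 - 75x^2 - (215/6)x - 43/6
order-2 term: -30x^4 - 165x^3 - 345x^2 - (675/2)x - 781/6
order-3 term: -40x^3 - 225x^2 - 435x - 585/2
order-4 term: -30x^2 - (285/2)x - 175
order-5 term: -12x - 69/2
order-6 term: -2
the series for exp(Δ) f terminates at order 6
exp(Δ) f = -2x^6 - (33/2)x^5 - (165/2)x^4 - 290x^3 - (2027/3)x^2 - (5777/6)x - 1903/3


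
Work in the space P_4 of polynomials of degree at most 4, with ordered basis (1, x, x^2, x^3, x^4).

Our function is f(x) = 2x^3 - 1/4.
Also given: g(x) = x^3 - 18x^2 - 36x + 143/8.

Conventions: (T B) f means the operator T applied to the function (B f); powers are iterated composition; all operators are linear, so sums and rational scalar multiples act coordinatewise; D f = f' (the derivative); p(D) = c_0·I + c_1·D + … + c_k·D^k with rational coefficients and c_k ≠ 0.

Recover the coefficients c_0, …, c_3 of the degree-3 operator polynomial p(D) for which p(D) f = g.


D^0 f = 2x^3 - 1/4
D^1 f = 6x^2
D^2 f = 12x
D^3 f = 12
matching coefficients of g against c_0 f + c_1 Df + … from the top degree down determines the c_i
solution: c_0 = 1/2, c_1 = -3, c_2 = -3, c_3 = 3/2

p(D) = (1/2)·I − 3·D − 3·D^2 + (3/2)·D^3, i.e. c_0 = 1/2, c_1 = -3, c_2 = -3, c_3 = 3/2


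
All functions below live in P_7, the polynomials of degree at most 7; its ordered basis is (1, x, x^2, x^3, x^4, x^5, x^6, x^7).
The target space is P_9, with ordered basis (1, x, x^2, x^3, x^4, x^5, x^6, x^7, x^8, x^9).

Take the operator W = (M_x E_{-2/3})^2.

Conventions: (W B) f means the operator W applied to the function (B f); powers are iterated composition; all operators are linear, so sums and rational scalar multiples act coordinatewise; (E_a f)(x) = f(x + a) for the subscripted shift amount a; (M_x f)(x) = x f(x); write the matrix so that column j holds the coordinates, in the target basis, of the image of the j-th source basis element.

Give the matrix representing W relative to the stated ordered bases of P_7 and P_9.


image of 1: x^2 - (2/3)x
image of x: x^3 - 2x^2 + (8/9)x
image of x^2: x^4 - (10/3)x^3 + (32/9)x^2 - (32/27)x
image of x^3: x^5 - (14/3)x^4 + 8x^3 - (160/27)x^2 + (128/81)x
image of x^4: x^6 - 6x^5 + (128/9)x^4 - (448/27)x^3 + (256/27)x^2 - (512/243)x
image of x^5: x^7 - (22/3)x^6 + (200/9)x^5 - (320/9)x^4 + (2560/81)x^3 - (3584/243)x^2 + (2048/729)x
image of x^6: x^8 - (26/3)x^7 + 32x^6 - (1760/27)x^5 + (6400/81)x^4 - (512/9)x^3 + (16384/729)x^2 - (8192/2187)x
image of x^7: x^9 - 10x^8 + (392/9)x^7 - (2912/27)x^6 + (4480/27)x^5 - (39424/243)x^4 + (71680/729)x^3 - (8192/243)x^2 + (32768/6561)x
each image's coordinates form column j of the matrix

the matrix is [[0, 0, 0, 0, 0, 0, 0, 0]; [-2/3, 8/9, -32/27, 128/81, -512/243, 2048/729, -8192/2187, 32768/6561]; [1, -2, 32/9, -160/27, 256/27, -3584/243, 16384/729, -8192/243]; [0, 1, -10/3, 8, -448/27, 2560/81, -512/9, 71680/729]; [0, 0, 1, -14/3, 128/9, -320/9, 6400/81, -39424/243]; [0, 0, 0, 1, -6, 200/9, -1760/27, 4480/27]; [0, 0, 0, 0, 1, -22/3, 32, -2912/27]; [0, 0, 0, 0, 0, 1, -26/3, 392/9]; [0, 0, 0, 0, 0, 0, 1, -10]; [0, 0, 0, 0, 0, 0, 0, 1]] (rows listed top to bottom)


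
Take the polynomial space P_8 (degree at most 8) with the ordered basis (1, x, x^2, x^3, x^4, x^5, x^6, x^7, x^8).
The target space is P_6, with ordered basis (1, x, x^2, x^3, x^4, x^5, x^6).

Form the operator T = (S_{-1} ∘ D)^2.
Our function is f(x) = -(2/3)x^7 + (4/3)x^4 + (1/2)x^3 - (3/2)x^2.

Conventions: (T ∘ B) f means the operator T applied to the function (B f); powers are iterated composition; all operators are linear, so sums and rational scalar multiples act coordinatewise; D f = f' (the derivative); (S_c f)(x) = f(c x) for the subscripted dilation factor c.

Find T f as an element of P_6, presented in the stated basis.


g(x) = 28x^5 - 16x^2 - 3x + 3

D f = -(14/3)x^6 + (16/3)x^3 + (3/2)x^2 - 3x
S_{-1} D f = -(14/3)x^6 - (16/3)x^3 + (3/2)x^2 + 3x
D (S_{-1} ∘ D) f = -28x^5 - 16x^2 + 3x + 3
S_{-1} D (S_{-1} ∘ D) f = 28x^5 - 16x^2 - 3x + 3


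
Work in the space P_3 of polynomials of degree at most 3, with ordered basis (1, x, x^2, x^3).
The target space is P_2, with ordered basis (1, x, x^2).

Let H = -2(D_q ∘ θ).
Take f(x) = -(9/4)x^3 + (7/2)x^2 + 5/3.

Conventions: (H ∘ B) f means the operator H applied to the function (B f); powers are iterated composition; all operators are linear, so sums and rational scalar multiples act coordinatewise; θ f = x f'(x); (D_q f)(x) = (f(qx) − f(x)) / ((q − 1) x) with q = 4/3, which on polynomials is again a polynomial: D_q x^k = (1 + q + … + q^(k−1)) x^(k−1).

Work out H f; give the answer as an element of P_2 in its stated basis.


g(x) = (111/2)x^2 - (98/3)x

θ f = -(27/4)x^3 + 7x^2
D_q θ f = -(111/4)x^2 + (49/3)x
(-2(D_q ∘ θ)) f = (111/2)x^2 - (98/3)x


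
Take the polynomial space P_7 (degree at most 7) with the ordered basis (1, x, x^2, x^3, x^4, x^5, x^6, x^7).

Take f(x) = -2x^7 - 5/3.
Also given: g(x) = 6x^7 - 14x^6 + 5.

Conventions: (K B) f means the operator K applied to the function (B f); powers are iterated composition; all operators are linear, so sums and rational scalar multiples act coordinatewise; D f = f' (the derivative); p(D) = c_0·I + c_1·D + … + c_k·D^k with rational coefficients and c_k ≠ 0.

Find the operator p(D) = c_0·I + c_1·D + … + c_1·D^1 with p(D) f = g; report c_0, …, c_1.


p(D) = -3·I + D, i.e. c_0 = -3, c_1 = 1

D^0 f = -2x^7 - 5/3
D^1 f = -14x^6
matching coefficients of g against c_0 f + c_1 Df + … from the top degree down determines the c_i
solution: c_0 = -3, c_1 = 1


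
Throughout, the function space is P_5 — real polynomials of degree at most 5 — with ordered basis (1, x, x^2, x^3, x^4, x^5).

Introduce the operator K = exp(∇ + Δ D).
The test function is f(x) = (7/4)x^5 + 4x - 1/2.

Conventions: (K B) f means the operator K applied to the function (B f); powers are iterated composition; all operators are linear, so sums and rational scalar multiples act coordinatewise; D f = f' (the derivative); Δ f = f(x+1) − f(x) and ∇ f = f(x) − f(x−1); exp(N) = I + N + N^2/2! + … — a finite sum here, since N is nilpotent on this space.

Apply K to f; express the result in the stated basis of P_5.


order-1 term: (35/4)x^4 + (35/2)x^3 + 70x^2 + (105/4)x + 29/2
order-2 term: (35/2)x^3 + (105/2)x^2 + (665/4)x + 385/4
order-3 term: (35/2)x^2 + (105/2)x + 385/4
order-4 term: (35/4)x + 35/2
order-5 term: 7/4
the series for exp(∇ + Δ D) f terminates at order 5
exp(∇ + Δ D) f = (7/4)x^5 + (35/4)x^4 + 35x^3 + 140x^2 + (1031/4)x + 903/4

the result is g(x) = (7/4)x^5 + (35/4)x^4 + 35x^3 + 140x^2 + (1031/4)x + 903/4


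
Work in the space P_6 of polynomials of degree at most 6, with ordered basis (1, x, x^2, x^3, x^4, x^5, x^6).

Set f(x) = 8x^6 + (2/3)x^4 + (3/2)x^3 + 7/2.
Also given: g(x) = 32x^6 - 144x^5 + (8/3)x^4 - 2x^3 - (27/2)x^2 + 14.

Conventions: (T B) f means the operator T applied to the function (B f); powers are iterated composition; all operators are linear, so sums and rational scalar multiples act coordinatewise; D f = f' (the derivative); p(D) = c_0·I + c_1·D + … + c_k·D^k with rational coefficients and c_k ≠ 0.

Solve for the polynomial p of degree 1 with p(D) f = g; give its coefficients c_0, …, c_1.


D^0 f = 8x^6 + (2/3)x^4 + (3/2)x^3 + 7/2
D^1 f = 48x^5 + (8/3)x^3 + (9/2)x^2
matching coefficients of g against c_0 f + c_1 Df + … from the top degree down determines the c_i
solution: c_0 = 4, c_1 = -3

p(D) = 4·I − 3·D, i.e. c_0 = 4, c_1 = -3


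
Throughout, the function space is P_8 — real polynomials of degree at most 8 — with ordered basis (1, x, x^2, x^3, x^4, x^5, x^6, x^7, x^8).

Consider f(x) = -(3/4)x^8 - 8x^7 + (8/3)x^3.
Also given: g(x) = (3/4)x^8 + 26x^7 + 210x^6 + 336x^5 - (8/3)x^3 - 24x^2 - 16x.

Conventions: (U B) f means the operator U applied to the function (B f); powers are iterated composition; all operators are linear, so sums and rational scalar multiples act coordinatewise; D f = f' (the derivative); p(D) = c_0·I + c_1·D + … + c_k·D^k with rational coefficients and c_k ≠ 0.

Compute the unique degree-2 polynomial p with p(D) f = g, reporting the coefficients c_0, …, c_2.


D^0 f = -(3/4)x^8 - 8x^7 + (8/3)x^3
D^1 f = -6x^7 - 56x^6 + 8x^2
D^2 f = -42x^6 - 336x^5 + 16x
matching coefficients of g against c_0 f + c_1 Df + … from the top degree down determines the c_i
solution: c_0 = -1, c_1 = -3, c_2 = -1

c_0 = -1, c_1 = -3, c_2 = -1


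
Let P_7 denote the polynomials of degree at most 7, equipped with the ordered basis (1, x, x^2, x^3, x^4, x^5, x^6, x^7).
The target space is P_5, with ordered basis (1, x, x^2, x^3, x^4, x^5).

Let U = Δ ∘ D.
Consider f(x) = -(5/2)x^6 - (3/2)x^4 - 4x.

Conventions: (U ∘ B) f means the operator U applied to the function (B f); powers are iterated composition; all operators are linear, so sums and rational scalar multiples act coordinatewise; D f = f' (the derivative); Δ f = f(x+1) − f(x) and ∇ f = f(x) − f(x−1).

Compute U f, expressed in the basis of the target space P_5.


D f = -15x^5 - 6x^3 - 4
Δ D f = -75x^4 - 150x^3 - 168x^2 - 93x - 21

the result is g(x) = -75x^4 - 150x^3 - 168x^2 - 93x - 21
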